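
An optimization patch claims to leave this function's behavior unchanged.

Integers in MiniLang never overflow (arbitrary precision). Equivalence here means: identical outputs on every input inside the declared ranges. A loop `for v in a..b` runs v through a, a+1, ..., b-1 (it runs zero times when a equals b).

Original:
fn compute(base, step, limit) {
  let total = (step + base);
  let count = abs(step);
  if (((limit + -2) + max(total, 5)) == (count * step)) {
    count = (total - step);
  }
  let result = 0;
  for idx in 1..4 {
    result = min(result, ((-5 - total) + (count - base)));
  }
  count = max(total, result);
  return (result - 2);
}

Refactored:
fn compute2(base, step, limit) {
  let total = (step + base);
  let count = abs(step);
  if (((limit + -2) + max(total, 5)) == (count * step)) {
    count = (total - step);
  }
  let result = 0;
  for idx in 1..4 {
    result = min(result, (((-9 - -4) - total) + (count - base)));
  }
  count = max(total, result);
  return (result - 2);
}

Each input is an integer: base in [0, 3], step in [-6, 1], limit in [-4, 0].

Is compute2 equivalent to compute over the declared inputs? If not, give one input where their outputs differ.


Comparing the listings, the differences include: constant usage differs, and arithmetic usage differs.
One worked example (base=0, step=0, limit=-3) — compute: total becomes 0; next count becomes 0; next (((limit + -2) + max(total, 5)) == (count * step)) evaluates to true; next count becomes 0; next result becomes 0; next at idx=1:; next result becomes -5; next at idx=2:; next result becomes -5; next at idx=3:; next result becomes -5; next count becomes 0; next final value -7; compute2: total becomes 0; next count becomes 0; next (((limit + -2) + max(total, 5)) == (count * step)) evaluates to true; next count becomes 0; next result becomes 0; next at idx=1:; next result becomes -5; next at idx=2:; next result becomes -5; next at idx=3:; next result becomes -5; next count becomes 0; next final value -7; agreement on -7.
An exhaustive pass over the 160 declared inputs shows identical outputs.
verdict: equivalent


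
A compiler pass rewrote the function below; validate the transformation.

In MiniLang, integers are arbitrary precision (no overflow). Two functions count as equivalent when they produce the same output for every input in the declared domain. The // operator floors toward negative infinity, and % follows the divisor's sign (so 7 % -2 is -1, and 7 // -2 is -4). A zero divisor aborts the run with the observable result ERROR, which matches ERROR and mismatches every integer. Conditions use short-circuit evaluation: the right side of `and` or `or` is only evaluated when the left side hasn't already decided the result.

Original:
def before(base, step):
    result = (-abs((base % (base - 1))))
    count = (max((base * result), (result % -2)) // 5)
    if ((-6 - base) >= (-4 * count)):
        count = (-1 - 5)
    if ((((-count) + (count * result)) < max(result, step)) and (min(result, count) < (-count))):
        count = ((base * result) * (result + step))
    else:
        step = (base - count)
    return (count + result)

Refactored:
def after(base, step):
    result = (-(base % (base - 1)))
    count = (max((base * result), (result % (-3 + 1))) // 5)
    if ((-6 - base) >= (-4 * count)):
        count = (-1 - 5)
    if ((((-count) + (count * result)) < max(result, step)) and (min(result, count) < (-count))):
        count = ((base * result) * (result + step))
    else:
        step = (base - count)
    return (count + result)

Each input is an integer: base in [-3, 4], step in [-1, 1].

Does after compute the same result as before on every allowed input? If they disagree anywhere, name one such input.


There is a counterexample at base=-3, step=-1: -9 on one side, -15 on the other.
before: result becomes -3; next count becomes 1; next ((-6 - base) >= (-4 * count)) evaluates to true; next count becomes -6; next ((((-count) + (count * result)) < max(result, step)) and (min(result, count) < (-count))) evaluates to false; next step becomes 3; next final value -9
after: result becomes 3; next count becomes -1; next ((-6 - base) >= (-4 * count)) evaluates to false; next ((((-count) + (count * result)) < max(result, step)) and (min(result, count) < (-count))) evaluates to true; next count becomes -18; next final value -15
verdict: not equivalent; witness: base=-3, step=-1


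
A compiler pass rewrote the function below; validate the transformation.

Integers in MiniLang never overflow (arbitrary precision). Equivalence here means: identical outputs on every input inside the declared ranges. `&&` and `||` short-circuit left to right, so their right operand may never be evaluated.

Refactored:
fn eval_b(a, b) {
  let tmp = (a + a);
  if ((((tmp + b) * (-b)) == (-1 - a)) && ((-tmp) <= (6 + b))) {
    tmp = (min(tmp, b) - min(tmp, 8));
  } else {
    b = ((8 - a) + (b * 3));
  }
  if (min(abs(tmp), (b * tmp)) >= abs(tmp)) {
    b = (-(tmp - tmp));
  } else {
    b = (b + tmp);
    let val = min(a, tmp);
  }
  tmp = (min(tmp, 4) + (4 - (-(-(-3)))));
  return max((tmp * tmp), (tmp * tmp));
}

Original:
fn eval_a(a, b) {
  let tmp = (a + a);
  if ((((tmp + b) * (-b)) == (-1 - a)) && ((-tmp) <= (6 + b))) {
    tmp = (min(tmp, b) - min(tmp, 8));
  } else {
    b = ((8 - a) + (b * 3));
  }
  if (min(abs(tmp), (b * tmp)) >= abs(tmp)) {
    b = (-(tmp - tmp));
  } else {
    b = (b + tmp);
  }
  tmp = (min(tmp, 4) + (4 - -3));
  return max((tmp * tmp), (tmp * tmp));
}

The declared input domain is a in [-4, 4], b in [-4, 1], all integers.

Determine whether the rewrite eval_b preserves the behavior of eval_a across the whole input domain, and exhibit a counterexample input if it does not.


Side by side, the visible changes include: min/max/abs usage differs, and statement counts differ, and local variable names differ.
Spot check at a=1, b=-4 — eval_a: tmp = 2; ((((tmp + b) * (-b)) == (-1 - a)) && ((-tmp) <= (6 + b))) -> false; b = -5; (min(abs(tmp), (b * tmp)) >= abs(tmp)) -> false; b = -3; tmp = 9; return 81. eval_b: tmp = 2; ((((tmp + b) * (-b)) == (-1 - a)) && ((-tmp) <= (6 + b))) -> false; b = -5; (min(abs(tmp), (b * tmp)) >= abs(tmp)) -> false; b = -3; val = 1; tmp = 9; return 81. Both give 81.
Across all 54 domain points the two functions coincide.
verdict: equivalent


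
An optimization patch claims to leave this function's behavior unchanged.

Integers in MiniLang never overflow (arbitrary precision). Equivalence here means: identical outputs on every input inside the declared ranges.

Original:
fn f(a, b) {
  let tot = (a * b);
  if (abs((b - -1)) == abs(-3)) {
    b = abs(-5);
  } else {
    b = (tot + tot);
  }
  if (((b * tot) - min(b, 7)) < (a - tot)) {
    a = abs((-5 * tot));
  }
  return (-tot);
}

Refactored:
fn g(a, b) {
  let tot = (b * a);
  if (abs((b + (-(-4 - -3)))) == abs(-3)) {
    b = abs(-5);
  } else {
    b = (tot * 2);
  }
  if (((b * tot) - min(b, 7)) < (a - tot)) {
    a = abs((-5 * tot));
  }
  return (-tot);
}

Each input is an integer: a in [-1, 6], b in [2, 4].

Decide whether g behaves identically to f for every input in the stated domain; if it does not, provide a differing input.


The two are interchangeable: constant usage differs, arithmetic usage differs, and every declared input agrees.
One worked example (a=4, b=4) — f: tot becomes 16; next (abs((b - -1)) == abs(-3)) evaluates to false; next b becomes 32; next (((b * tot) - min(b, 7)) < (a - tot)) evaluates to false; next final value -16; g: tot becomes 16; next (abs((b + (-(-4 - -3)))) == abs(-3)) evaluates to false; next b becomes 32; next (((b * tot) - min(b, 7)) < (a - tot)) evaluates to false; next final value -16; agreement on -16.
Every one of the 24 inputs gives matching results.
verdict: equivalent


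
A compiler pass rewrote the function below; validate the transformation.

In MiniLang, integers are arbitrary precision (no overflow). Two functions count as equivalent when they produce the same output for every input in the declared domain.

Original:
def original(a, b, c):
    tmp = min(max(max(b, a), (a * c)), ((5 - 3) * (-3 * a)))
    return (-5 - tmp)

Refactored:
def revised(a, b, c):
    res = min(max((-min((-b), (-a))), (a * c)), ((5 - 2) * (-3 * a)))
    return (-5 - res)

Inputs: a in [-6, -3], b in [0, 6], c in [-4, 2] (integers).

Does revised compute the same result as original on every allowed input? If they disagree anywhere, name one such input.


The one real change (`3` became `2`) has no effect anywhere in the declared ranges.
Spot check at a=-4, b=4, c=2 — original: tmp becomes 4; next final value -9. revised: res becomes 4; next final value -9. Both give -9.
Sweeping the whole domain (196 inputs) finds no disagreement.
verdict: equivalent


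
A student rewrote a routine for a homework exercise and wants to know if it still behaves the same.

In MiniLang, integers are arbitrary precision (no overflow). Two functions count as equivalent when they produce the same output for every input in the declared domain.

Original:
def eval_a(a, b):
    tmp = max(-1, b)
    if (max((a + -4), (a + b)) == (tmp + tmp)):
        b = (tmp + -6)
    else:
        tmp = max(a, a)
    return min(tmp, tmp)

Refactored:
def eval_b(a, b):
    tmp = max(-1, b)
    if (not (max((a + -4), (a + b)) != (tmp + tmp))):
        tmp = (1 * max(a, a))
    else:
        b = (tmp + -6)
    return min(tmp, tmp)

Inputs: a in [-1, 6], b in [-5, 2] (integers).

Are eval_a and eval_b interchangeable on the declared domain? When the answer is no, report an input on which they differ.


Try a=-1, b=0.
eval_a: tmp=0, then (max((a + -4), (a + b)) == (tmp + tmp)) is false, then tmp=-1, then returns -1
eval_b: tmp=0, then (not (max((a + -4), (a + b)) != (tmp + tmp))) is false, then b=-6, then returns 0
-1 and 0 differ, so these are not the same function on this domain.
verdict: not equivalent; witness: a=-1, b=0


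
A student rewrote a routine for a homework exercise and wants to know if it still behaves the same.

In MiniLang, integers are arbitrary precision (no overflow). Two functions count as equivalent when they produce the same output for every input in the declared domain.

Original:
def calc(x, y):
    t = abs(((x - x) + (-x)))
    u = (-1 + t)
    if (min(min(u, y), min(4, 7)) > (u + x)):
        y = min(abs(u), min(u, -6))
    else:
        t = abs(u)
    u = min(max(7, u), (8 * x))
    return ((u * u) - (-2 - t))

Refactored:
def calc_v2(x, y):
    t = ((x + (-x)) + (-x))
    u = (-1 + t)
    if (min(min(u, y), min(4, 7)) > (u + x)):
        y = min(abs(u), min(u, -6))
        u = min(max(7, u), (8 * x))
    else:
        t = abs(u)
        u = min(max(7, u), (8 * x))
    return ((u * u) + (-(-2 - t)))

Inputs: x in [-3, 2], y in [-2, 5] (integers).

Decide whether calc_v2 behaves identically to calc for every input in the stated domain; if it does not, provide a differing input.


There is a counterexample at x=1, y=-2: 51 on one side, 53 on the other.
calc: t=1, then u=0, then (min(min(u, y), min(4, 7)) > (u + x)) is false, then t=0, then u=7, then returns 51
calc_v2: t=-1, then u=-2, then (min(min(u, y), min(4, 7)) > (u + x)) is false, then t=2, then u=7, then returns 53
verdict: not equivalent; witness: x=1, y=-2


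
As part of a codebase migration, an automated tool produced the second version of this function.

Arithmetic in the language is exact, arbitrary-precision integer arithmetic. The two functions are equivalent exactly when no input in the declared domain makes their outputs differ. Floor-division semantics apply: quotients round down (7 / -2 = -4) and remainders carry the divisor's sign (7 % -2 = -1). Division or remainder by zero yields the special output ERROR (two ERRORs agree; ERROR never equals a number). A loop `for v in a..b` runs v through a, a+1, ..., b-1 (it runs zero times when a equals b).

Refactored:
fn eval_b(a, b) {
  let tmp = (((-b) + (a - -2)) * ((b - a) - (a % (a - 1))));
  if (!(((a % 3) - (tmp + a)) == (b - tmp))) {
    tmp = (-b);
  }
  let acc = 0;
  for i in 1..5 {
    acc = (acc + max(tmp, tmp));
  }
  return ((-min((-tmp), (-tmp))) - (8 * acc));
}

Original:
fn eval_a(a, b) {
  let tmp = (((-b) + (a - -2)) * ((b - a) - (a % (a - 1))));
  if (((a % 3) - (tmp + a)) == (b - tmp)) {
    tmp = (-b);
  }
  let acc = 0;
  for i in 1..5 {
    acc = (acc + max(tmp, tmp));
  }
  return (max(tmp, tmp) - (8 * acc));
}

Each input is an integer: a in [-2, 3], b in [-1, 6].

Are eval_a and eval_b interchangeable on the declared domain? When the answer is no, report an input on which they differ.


Take a=-2, b=-1.
eval_a: tmp=3, then (((a % 3) - (tmp + a)) == (b - tmp)) is false, then acc=0, then (i=1), then acc=3, then (i=2), then acc=6, then (i=3), then acc=9, then (i=4), then acc=12, then returns -93
eval_b: tmp=3, then (!(((a % 3) - (tmp + a)) == (b - tmp))) is true, then tmp=1, then acc=0, then (i=1), then acc=1, then (i=2), then acc=2, then (i=3), then acc=3, then (i=4), then acc=4, then returns -31
-93 against -31: the behavior changed.
verdict: not equivalent; witness: a=-2, b=-1


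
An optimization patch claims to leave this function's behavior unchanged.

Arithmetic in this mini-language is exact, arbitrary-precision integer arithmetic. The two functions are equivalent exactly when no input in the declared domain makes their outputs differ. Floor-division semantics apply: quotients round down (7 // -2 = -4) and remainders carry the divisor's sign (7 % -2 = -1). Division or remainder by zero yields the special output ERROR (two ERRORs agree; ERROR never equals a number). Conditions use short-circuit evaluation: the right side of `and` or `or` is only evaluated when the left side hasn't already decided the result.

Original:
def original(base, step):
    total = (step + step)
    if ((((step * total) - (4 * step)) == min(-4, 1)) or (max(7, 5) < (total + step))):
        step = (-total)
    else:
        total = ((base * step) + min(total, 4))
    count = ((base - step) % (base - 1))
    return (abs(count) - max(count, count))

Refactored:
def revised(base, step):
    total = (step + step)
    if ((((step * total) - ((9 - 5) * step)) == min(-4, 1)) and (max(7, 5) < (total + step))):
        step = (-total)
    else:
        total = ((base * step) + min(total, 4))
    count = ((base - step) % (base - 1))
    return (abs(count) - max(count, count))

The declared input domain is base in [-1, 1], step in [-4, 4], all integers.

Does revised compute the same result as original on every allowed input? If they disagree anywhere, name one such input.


There is a counterexample at base=-1, step=3: 2 on one side, 0 on the other.
original: total becomes 6; next ((((step * total) - (4 * step)) == min(-4, 1)) or (max(7, 5) < (total + step))) evaluates to true; next step becomes -6; next count becomes -1; next final value 2
revised: total becomes 6; next ((((step * total) - ((9 - 5) * step)) == min(-4, 1)) and (max(7, 5) < (total + step))) evaluates to false; next total becomes 1; next count becomes 0; next final value 0
verdict: not equivalent; witness: base=-1, step=3


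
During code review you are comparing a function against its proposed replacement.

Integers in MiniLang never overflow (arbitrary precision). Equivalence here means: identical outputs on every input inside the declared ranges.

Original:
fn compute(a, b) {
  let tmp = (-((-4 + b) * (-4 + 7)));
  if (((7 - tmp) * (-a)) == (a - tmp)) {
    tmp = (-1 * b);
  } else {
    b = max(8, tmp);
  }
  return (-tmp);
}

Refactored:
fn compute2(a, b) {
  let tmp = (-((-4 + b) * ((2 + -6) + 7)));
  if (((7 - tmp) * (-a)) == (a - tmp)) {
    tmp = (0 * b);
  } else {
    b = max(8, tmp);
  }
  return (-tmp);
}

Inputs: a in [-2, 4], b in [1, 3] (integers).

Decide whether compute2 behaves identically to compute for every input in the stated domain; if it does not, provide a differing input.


These are not equivalent — on a=3, b=2 the outputs split (2 vs 0).
compute: tmp = 6; (((7 - tmp) * (-a)) == (a - tmp)) -> true; tmp = -2; return 2
compute2: tmp = 6; (((7 - tmp) * (-a)) == (a - tmp)) -> true; tmp = 0; return 0
verdict: not equivalent; witness: a=3, b=2


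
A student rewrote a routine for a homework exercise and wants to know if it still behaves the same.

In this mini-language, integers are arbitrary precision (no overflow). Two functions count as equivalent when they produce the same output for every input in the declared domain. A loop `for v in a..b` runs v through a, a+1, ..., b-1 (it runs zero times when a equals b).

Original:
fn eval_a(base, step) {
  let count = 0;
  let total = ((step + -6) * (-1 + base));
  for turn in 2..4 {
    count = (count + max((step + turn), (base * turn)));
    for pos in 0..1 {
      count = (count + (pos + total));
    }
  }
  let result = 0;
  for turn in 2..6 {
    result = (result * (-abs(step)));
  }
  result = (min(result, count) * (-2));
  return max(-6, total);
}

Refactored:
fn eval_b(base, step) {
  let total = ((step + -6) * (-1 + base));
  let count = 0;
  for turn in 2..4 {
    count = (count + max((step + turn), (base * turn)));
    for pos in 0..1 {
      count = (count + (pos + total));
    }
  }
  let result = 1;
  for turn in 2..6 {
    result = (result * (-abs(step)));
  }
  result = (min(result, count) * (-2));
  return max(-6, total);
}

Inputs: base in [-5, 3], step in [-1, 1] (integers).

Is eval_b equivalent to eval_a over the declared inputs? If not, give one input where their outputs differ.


Equivalent. The edit looks behavioral (`0` became `1`), but over these ranges it never changes the outcome.
Across all 27 domain points the two functions coincide.
Spot check at base=3, step=0 — eval_a: count := 0 | total := -12 | iter turn=2: | count := 6 | iter pos=0: | count := -6 | iter turn=3: | count := 3 | iter pos=0: | count := -9 | result := 0 | iter turn=2: | result := 0 | iter turn=3: | result := 0 | iter turn=4: | result := 0 | iter turn=5: | result := 0 | result := 18 | result -6. eval_b: total := -12 | count := 0 | iter turn=2: | count := 6 | iter pos=0: | count := -6 | iter turn=3: | count := 3 | iter pos=0: | count := -9 | result := 1 | iter turn=2: | result := 0 | iter turn=3: | result := 0 | iter turn=4: | result := 0 | iter turn=5: | result := 0 | result := 18 | result -6. Both give -6.
verdict: equivalent


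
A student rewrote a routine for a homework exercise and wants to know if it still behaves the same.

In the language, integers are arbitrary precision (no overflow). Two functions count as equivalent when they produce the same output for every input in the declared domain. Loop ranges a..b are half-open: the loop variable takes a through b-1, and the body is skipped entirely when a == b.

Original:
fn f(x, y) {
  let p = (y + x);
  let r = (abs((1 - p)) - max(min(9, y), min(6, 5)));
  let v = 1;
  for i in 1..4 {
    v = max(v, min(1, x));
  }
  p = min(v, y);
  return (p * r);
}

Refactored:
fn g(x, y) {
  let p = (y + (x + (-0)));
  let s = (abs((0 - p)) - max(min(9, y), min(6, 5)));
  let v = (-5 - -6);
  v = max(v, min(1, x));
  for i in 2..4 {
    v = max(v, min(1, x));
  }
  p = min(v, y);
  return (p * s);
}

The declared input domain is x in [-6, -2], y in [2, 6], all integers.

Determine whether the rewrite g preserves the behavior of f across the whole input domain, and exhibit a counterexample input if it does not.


The rewrite breaks on x=-6, y=2, where the results are 0 and -1.
f: p=-4, then r=0, then v=1, then (i=1), then v=1, then (i=2), then v=1, then (i=3), then v=1, then p=1, then returns 0
g: p=-4, then s=-1, then v=1, then v=1, then (i=2), then v=1, then (i=3), then v=1, then p=1, then returns -1
verdict: not equivalent; witness: x=-6, y=2


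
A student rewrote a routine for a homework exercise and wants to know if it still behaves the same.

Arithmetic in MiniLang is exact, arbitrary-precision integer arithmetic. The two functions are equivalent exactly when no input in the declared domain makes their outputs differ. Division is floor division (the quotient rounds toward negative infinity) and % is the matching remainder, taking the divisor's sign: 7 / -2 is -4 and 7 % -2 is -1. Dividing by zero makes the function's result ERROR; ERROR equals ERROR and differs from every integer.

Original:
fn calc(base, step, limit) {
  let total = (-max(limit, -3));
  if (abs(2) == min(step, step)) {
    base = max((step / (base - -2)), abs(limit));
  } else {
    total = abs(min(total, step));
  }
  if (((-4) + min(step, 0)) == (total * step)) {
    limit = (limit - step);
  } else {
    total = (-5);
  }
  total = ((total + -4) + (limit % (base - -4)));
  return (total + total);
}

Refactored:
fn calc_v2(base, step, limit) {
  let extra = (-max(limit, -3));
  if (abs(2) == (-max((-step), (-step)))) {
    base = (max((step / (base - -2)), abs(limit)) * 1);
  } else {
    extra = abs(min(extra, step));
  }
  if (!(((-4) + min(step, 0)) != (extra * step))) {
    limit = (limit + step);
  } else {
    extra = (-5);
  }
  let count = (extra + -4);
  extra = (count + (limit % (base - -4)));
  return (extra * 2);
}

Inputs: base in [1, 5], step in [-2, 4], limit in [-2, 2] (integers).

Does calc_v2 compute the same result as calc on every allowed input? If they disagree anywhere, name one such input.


There is a counterexample at base=1, step=2, limit=2: -12 on one side, -4 on the other.
calc: total becomes -2; next (abs(2) == min(step, step)) evaluates to true; next base becomes 2; next (((-4) + min(step, 0)) == (total * step)) evaluates to true; next limit becomes 0; next total becomes -6; next final value -12
calc_v2: extra becomes -2; next (abs(2) == (-max((-step), (-step)))) evaluates to true; next base becomes 2; next (!(((-4) + min(step, 0)) != (extra * step))) evaluates to true; next limit becomes 4; next count becomes -6; next extra becomes -2; next final value -4
verdict: not equivalent; witness: base=1, step=2, limit=2


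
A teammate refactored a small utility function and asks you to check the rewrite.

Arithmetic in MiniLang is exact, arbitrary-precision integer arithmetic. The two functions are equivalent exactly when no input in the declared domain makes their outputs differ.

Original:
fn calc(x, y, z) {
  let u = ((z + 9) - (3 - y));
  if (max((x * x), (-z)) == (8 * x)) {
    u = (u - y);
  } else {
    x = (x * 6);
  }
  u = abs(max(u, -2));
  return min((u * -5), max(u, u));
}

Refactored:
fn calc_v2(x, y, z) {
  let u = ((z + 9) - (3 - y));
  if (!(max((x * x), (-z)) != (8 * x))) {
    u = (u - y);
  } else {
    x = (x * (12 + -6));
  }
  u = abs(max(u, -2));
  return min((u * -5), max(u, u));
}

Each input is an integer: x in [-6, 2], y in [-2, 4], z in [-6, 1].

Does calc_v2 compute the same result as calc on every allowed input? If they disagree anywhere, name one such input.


Equivalent — the differences include arithmetic usage differs, and constant usage differs, and comparison usage differs, and boolean connective usage differs, yet no declared input distinguishes the two.
As a probe, take x=-5, y=-1, z=0: calc runs u=5, then (max((x * x), (-z)) == (8 * x)) is false, then x=-30, then u=5, then returns -25; calc_v2 runs u=5, then (!(max((x * x), (-z)) != (8 * x))) is false, then x=-30, then u=5, then returns -25; both end at -25.
An exhaustive pass over the 504 declared inputs shows identical outputs.
verdict: equivalent


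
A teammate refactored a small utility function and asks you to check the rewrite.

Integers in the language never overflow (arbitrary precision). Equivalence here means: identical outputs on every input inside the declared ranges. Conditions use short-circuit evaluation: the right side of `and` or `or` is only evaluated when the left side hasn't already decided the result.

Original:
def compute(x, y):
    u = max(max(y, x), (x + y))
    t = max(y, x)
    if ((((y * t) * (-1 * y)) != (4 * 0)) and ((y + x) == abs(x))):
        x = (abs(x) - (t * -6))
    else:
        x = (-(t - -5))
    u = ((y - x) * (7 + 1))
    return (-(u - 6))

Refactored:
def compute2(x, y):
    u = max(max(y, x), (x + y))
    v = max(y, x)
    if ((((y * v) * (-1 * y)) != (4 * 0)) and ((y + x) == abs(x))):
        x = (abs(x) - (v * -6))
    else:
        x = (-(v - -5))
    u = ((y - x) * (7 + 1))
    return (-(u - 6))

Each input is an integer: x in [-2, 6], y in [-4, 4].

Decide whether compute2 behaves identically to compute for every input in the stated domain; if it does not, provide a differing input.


This is a faithful refactor — local variable names differ, but the computed results match everywhere.
As a probe, take x=-2, y=1: compute runs u := 1 | t := 1 | ((((y * t) * (-1 * y)) != (4 * 0)) and ((y + x) == abs(x))): false | x := -6 | u := 56 | result -50; compute2 runs u := 1 | v := 1 | ((((y * v) * (-1 * y)) != (4 * 0)) and ((y + x) == abs(x))): false | x := -6 | u := 56 | result -50; both end at -50.
Every one of the 81 inputs gives matching results.
verdict: equivalent


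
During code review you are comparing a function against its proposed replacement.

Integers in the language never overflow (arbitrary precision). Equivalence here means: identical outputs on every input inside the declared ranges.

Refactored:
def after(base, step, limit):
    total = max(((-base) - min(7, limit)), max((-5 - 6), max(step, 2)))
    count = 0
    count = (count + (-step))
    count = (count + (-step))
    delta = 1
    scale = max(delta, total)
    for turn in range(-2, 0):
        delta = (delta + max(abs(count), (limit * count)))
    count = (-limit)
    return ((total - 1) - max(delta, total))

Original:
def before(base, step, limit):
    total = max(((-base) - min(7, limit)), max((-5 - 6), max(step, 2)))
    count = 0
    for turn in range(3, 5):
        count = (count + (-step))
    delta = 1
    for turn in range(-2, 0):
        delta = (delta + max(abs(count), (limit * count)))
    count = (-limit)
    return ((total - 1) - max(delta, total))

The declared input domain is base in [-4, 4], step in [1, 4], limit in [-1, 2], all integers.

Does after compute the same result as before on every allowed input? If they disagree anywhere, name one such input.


The two are interchangeable: loop structure differs, plus statement counts differ, plus local variable names differ, plus arithmetic usage differs, plus min/max/abs usage differs, and every declared input agrees.
As a probe, take base=3, step=2, limit=-1: before runs total := 2 | count := 0 | iter turn=3: | count := -2 | iter turn=4: | count := -4 | delta := 1 | iter turn=-2: | delta := 5 | iter turn=-1: | delta := 9 | count := 1 | result -8; after runs total := 2 | count := 0 | count := -2 | count := -4 | delta := 1 | scale := 2 | iter turn=-2: | delta := 5 | iter turn=-1: | delta := 9 | count := 1 | result -8; both end at -8.
An exhaustive pass over the 144 declared inputs shows identical outputs.
verdict: equivalent


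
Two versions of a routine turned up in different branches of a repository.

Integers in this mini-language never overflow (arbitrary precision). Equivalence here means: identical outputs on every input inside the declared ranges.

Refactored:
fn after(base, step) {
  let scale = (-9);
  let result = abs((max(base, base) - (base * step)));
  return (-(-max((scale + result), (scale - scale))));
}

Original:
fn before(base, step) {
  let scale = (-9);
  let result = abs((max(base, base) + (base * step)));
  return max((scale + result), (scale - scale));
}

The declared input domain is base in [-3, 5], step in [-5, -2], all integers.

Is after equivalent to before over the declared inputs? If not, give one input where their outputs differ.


Not equivalent: base=-3, step=-5 separates them (3 vs 9).
before: scale=-9, then result=12, then returns 3
after: scale=-9, then result=18, then returns 9
verdict: not equivalent; witness: base=-3, step=-5


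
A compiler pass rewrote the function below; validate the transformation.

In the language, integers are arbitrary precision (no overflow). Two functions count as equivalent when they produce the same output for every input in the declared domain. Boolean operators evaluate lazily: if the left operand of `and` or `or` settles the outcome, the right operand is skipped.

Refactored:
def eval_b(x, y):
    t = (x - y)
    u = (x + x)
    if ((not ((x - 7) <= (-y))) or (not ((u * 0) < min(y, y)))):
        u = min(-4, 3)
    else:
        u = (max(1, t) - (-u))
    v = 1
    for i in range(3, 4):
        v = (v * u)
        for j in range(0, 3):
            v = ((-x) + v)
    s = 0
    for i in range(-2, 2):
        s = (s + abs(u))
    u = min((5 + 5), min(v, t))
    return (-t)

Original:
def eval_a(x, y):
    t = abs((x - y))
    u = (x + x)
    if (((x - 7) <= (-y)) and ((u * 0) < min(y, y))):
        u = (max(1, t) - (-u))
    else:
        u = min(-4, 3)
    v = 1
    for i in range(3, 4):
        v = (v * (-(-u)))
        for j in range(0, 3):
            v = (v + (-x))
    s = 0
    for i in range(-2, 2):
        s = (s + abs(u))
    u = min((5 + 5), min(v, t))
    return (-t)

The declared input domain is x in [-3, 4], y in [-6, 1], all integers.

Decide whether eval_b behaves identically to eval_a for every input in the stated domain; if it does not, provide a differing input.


Consider the input x=-3, y=-2.
eval_a: t becomes 1; next u becomes -6; next (((x - 7) <= (-y)) and ((u * 0) < min(y, y))) evaluates to false; next u becomes -4; next v becomes 1; next at i=3:; next v becomes -4; next at j=0:; next v becomes -1; next at j=1:; next v becomes 2; next at j=2:; next v becomes 5; next s becomes 0; next at i=-2:; next s becomes 4; next at i=-1:; next s becomes 8; next at i=0:; next s becomes 12; next at i=1:; next s becomes 16; next u becomes 1; next final value -1
eval_b: t becomes -1; next u becomes -6; next ((not ((x - 7) <= (-y))) or (not ((u * 0) < min(y, y)))) evaluates to true; next u becomes -4; next v becomes 1; next at i=3:; next v becomes -4; next at j=0:; next v becomes -1; next at j=1:; next v becomes 2; next at j=2:; next v becomes 5; next s becomes 0; next at i=-2:; next s becomes 4; next at i=-1:; next s becomes 8; next at i=0:; next s becomes 12; next at i=1:; next s becomes 16; next u becomes -1; next final value 1
-1 != 1, so the rewrite changes behavior.
verdict: not equivalent; witness: x=-3, y=-2


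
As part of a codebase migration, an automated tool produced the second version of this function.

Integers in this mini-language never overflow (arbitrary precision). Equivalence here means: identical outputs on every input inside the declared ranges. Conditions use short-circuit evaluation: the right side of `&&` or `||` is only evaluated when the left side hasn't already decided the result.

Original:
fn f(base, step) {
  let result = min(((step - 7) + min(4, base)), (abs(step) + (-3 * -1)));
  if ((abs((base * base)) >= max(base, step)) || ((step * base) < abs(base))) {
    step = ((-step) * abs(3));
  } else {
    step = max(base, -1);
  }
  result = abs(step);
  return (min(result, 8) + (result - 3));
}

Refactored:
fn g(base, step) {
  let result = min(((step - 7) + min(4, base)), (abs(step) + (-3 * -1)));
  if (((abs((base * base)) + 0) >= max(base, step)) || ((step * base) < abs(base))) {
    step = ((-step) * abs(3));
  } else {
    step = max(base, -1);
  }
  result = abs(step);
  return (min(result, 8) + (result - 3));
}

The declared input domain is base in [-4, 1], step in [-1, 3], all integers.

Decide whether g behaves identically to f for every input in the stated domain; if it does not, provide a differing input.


Comparing the listings, the differences include: arithmetic usage differs; also constant usage differs.
Tracing base=-3, step=0: f: result=-10, then ((abs((base * base)) >= max(base, step)) || ((step * base) < abs(base))) is true, then step=0, then result=0, then returns -3 | g: result=-10, then (((abs((base * base)) + 0) >= max(base, step)) || ((step * base) < abs(base))) is true, then step=0, then result=0, then returns -3 — matching result -3.
Across all 30 domain points the two functions coincide.
verdict: equivalent


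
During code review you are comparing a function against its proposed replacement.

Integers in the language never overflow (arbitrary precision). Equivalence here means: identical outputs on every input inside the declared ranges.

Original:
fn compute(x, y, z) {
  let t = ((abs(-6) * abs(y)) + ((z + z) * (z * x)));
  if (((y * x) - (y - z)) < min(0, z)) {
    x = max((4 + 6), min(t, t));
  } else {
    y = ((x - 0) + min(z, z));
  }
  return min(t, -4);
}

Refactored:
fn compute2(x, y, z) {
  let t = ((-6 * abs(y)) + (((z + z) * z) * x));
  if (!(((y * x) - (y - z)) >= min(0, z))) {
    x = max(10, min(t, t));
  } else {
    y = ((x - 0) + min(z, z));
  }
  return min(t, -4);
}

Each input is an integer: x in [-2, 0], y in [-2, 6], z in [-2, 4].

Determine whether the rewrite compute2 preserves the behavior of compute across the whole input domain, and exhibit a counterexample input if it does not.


At x=-2, y=-2, z=-2: compute gives -4, compute2 gives -28.
verdict: not equivalent; witness: x=-2, y=-2, z=-2


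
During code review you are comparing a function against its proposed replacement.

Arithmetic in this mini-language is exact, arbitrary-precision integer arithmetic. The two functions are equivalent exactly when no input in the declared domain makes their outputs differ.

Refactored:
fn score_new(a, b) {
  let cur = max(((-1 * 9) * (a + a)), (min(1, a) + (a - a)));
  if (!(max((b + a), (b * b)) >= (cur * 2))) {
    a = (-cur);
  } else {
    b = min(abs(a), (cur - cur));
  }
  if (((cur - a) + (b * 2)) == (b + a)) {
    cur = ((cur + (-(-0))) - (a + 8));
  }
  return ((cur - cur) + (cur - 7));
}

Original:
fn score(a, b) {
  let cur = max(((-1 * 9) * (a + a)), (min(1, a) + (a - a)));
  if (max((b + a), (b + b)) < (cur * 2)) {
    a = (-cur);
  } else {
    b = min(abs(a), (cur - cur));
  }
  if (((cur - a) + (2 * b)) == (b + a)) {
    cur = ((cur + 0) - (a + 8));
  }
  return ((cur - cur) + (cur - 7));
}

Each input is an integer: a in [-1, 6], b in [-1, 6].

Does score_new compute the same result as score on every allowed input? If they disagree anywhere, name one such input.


On input a=0, b=-1, score returns -7 while score_new returns -15.
verdict: not equivalent; witness: a=0, b=-1


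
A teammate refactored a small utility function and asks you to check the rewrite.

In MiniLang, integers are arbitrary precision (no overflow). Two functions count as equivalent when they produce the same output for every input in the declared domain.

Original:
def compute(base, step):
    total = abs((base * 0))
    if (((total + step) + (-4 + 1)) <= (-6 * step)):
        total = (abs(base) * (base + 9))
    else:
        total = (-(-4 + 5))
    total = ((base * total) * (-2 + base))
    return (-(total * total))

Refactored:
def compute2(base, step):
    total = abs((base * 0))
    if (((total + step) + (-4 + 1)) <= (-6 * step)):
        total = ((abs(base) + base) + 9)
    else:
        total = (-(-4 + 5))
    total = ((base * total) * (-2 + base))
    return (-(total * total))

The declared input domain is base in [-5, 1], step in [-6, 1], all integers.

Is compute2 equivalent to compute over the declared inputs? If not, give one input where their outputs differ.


There is a counterexample at base=-5, step=-6: -490000 on one side, -99225 on the other.
compute: total=0, then (((total + step) + (-4 + 1)) <= (-6 * step)) is true, then total=20, then total=700, then returns -490000
compute2: total=0, then (((total + step) + (-4 + 1)) <= (-6 * step)) is true, then total=9, then total=315, then returns -99225
verdict: not equivalent; witness: base=-5, step=-6


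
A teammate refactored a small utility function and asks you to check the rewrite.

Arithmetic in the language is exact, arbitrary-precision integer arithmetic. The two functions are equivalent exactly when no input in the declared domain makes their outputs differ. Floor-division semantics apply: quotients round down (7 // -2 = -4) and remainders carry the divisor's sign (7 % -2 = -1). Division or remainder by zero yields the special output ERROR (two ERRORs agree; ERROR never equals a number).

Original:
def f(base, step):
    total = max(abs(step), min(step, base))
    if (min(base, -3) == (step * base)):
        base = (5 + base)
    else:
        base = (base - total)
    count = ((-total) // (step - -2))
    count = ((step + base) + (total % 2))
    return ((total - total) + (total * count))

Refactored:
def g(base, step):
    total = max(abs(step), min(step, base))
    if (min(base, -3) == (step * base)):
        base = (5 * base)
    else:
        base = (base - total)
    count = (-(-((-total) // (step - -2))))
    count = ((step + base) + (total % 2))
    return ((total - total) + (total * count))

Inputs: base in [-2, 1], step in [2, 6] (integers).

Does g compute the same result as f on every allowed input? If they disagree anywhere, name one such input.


Consider the input base=-1, step=3.
f: total becomes 3; next (min(base, -3) == (step * base)) evaluates to true; next base becomes 4; next count becomes -1; next count becomes 8; next final value 24
g: total becomes 3; next (min(base, -3) == (step * base)) evaluates to true; next base becomes -5; next count becomes -1; next count becomes -1; next final value -3
24 against -3: the behavior changed.
verdict: not equivalent; witness: base=-1, step=3


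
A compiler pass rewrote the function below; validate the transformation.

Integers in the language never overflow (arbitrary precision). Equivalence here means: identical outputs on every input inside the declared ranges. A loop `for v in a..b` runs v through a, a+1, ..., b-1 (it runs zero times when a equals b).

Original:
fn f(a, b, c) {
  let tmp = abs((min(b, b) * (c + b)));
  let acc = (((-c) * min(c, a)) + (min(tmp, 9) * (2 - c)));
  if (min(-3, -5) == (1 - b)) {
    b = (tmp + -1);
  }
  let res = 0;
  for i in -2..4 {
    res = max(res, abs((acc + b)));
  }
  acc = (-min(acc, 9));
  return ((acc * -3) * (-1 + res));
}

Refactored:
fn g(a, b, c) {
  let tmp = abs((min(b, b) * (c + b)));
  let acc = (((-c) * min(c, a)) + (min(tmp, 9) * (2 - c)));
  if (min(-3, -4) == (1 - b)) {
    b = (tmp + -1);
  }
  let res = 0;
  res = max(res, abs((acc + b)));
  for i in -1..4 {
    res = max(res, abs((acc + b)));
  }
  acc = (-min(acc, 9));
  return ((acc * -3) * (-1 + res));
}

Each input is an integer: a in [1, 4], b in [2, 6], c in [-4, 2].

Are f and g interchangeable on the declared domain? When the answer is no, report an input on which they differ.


These are not equivalent — on a=1, b=5, c=-4 the outputs split (486 vs 459).
f: tmp=5, then acc=14, then (min(-3, -5) == (1 - b)) is false, then res=0, then (i=-2), then res=19, then (i=-1), then res=19, then (i=0), then res=19, then (i=1), then res=19, then (i=2), then res=19, then (i=3), then res=19, then acc=-9, then returns 486
g: tmp=5, then acc=14, then (min(-3, -4) == (1 - b)) is true, then b=4, then res=0, then res=18, then (i=-1), then res=18, then (i=0), then res=18, then (i=1), then res=18, then (i=2), then res=18, then (i=3), then res=18, then acc=-9, then returns 459
verdict: not equivalent; witness: a=1, b=5, c=-4


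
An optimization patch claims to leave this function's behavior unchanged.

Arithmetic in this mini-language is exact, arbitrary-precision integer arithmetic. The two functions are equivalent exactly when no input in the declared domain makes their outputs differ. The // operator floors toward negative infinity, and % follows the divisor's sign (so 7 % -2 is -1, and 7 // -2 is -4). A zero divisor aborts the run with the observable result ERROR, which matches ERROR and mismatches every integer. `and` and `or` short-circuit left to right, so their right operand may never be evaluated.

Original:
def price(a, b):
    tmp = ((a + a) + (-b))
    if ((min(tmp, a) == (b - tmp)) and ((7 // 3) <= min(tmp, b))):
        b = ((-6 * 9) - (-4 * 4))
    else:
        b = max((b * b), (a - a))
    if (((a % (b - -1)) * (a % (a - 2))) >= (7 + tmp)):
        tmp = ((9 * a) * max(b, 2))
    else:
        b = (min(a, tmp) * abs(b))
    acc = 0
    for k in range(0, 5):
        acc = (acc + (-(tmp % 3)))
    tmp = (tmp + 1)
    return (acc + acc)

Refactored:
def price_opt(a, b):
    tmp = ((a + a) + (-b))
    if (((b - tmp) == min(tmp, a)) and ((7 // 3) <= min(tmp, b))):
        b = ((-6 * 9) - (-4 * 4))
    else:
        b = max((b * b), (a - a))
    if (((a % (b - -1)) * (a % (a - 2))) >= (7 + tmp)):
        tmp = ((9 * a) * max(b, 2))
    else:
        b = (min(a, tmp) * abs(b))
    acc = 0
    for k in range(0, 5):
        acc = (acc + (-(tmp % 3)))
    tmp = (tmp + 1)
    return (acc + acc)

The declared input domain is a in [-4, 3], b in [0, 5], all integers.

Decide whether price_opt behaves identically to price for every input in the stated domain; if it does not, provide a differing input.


Comparing the listings, the differences include: same computation, different form.
One worked example (a=-2, b=1) — price: tmp = -5; ((min(tmp, a) == (b - tmp)) and ((7 // 3) <= min(tmp, b))) -> false; b = 1; (((a % (b - -1)) * (a % (a - 2))) >= (7 + tmp)) -> false; b = -5; acc = 0; [k=0]; acc = -1; [k=1]; acc = -2; [k=2]; acc = -3; [k=3]; acc = -4; [k=4]; acc = -5; tmp = -4; return -10; price_opt: tmp = -5; (((b - tmp) == min(tmp, a)) and ((7 // 3) <= min(tmp, b))) -> false; b = 1; (((a % (b - -1)) * (a % (a - 2))) >= (7 + tmp)) -> false; b = -5; acc = 0; [k=0]; acc = -1; [k=1]; acc = -2; [k=2]; acc = -3; [k=3]; acc = -4; [k=4]; acc = -5; tmp = -4; return -10; agreement on -10.
Checked all 48 inputs in the declared domain: the outputs agree on every one.
verdict: equivalent
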